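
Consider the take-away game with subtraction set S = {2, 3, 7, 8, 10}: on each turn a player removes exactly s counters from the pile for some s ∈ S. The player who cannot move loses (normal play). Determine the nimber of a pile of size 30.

4

G(0) = 0
G(1) = mex{} = 0
G(2) = mex{0} = 1
G(3) = mex{0,0} = 1
G(4) = mex{1,0} = 2
G(5) = mex{1,1} = 0
G(6) = mex{2,1} = 0
G(7) = mex{0,2,0} = 1
G(8) = mex{0,0,0,0} = 1
G(9) = mex{1,0,1,0} = 2
G(10) = mex{1,1,1,1,0} = 2
G(11) = mex{2,1,2,1,0} = 3
G(12) = mex{2,2,0,2,1} = 3
G(13) = mex{3,2,0,0,1} = 4
G(14) = mex{3,3,1,0,2} = 4
G(15) = mex{4,3,1,1,0} = 2
G(16) = mex{4,4,2,1,0} = 3
G(17) = mex{2,4,2,2,1} = 0
G(18) = mex{3,2,3,2,1} = 0
G(19) = mex{0,3,3,3,2} = 1
G(20) = mex{0,0,4,3,2} = 1
G(21) = mex{1,0,4,4,3} = 2
G(22) = mex{1,1,2,4,3} = 0
G(23) = mex{2,1,3,2,4} = 0
G(24) = mex{0,2,0,3,4} = 1
G(25) = mex{0,0,0,0,2} = 1
G(26) = mex{1,0,1,0,3} = 2
G(27) = mex{1,1,1,1,0} = 2
G(28) = mex{2,1,2,1,0} = 3
G(29) = mex{2,2,0,2,1} = 3
G(30) = mex{3,2,0,0,1} = 4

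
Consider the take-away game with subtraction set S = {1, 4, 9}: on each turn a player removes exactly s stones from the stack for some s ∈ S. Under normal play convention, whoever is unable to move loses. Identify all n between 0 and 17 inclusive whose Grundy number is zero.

0, 2, 5, 7, 10, 12, 15, 17

n :  0  1  2  3  4  5  6  7  8  9 10 11 12 13 14 15 16 17
G :  0  1  0  1  2  0  1  0  1  2  0  1  0  1  2  0  1  0
P-positions are exactly the n with G(n) = 0.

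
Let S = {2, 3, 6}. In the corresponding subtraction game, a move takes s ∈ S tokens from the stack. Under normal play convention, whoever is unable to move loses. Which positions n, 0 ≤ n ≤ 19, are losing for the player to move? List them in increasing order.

0, 1, 5, 9, 10, 14, 18, 19

G(0) = 0
G(1) = mex{} = 0
G(2) = mex{0} = 1
G(3) = mex{0,0} = 1
G(4) = mex{1,0} = 2
G(5) = mex{1,1} = 0
G(6) = mex{2,1,0} = 3
G(7) = mex{0,2,0} = 1
G(8) = mex{3,0,1} = 2
G(9) = mex{1,3,1} = 0
G(10) = mex{2,1,2} = 0
G(11) = mex{0,2,0} = 1
G(12) = mex{0,0,3} = 1
G(13) = mex{1,0,1} = 2
G(14) = mex{1,1,2} = 0
G(15) = mex{2,1,0} = 3
G(16) = mex{0,2,0} = 1
G(17) = mex{3,0,1} = 2
G(18) = mex{1,3,1} = 0
G(19) = mex{2,1,2} = 0
P-positions are exactly the n with G(n) = 0.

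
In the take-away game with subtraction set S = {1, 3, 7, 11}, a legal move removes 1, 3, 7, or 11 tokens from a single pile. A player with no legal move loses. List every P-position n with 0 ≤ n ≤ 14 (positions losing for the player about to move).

n :  0  1  2  3  4  5  6  7  8  9 10 11 12 13 14
G :  0  1  0  1  0  1  0  1  0  1  0  1  0  1  0
P-positions are exactly the n with G(n) = 0.

0, 2, 4, 6, 8, 10, 12, 14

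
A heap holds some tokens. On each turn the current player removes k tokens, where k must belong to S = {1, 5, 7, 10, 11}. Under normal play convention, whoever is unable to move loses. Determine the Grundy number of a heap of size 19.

3

G(0) = 0
G(1) = mex{0} = 1
G(2) = mex{1} = 0
G(3) = mex{0} = 1
G(4) = mex{1} = 0
G(5) = mex{0,0} = 1
G(6) = mex{1,1} = 0
G(7) = mex{0,0,0} = 1
G(8) = mex{1,1,1} = 0
G(9) = mex{0,0,0} = 1
G(10) = mex{1,1,1,0} = 2
G(11) = mex{2,0,0,1,0} = 3
G(12) = mex{3,1,1,0,1} = 2
G(13) = mex{2,0,0,1,0} = 3
G(14) = mex{3,1,1,0,1} = 2
G(15) = mex{2,2,0,1,0} = 3
G(16) = mex{3,3,1,0,1} = 2
G(17) = mex{2,2,2,1,0} = 3
G(18) = mex{3,3,3,0,1} = 2
G(19) = mex{2,2,2,1,0} = 3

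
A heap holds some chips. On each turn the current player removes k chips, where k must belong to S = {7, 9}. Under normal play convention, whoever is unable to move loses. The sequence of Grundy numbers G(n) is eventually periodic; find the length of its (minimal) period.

16

G(0) = 0
G(1) = mex{} = 0
G(2) = mex{} = 0
G(3) = mex{} = 0
G(4) = mex{} = 0
G(5) = mex{} = 0
G(6) = mex{} = 0
G(7) = mex{0} = 1
G(8) = mex{0} = 1
G(9) = mex{0,0} = 1
G(10) = mex{0,0} = 1
G(11) = mex{0,0} = 1
G(12) = mex{0,0} = 1
G(13) = mex{0,0} = 1
G(14) = mex{1,0} = 2
G(15) = mex{1,0} = 2
G(16) = mex{1,1} = 0
G(17) = mex{1,1} = 0
G(18) = mex{1,1} = 0
G(19) = mex{1,1} = 0
G(20) = mex{1,1} = 0
G(21) = mex{2,1} = 0
G(22) = mex{2,1} = 0
G(23) = mex{0,2} = 1
G(24) = mex{0,2} = 1
G(25) = mex{0,0} = 1
G(26) = mex{0,0} = 1
G(27) = mex{0,0} = 1
G(28) = mex{0,0} = 1
G(29) = mex{0,0} = 1
G(30) = mex{1,0} = 2
G(31) = mex{1,0} = 2
G(32) = mex{1,1} = 0
G(33) = mex{1,1} = 0
G(n+16) = G(n) holds for n = 0,…,8 (a full window of length max(S) = 9), so the sequence is purely periodic with period 16.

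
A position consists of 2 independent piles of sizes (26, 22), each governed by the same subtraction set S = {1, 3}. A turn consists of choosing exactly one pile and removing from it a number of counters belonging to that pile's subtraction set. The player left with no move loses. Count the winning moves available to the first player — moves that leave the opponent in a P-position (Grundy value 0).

All piles use S = {1, 3}:
G(0) = 0
G(1) = mex{0} = 1
G(2) = mex{1} = 0
G(3) = mex{0,0} = 1
G(4) = mex{1,1} = 0
G(5) = mex{0,0} = 1
G(6) = mex{1,1} = 0
G(7) = mex{0,0} = 1
G(8) = mex{1,1} = 0
G(9) = mex{0,0} = 1
G(10) = mex{1,1} = 0
G(11) = mex{0,0} = 1
G(12) = mex{1,1} = 0
G(13) = mex{0,0} = 1
G(14) = mex{1,1} = 0
G(15) = mex{0,0} = 1
G(16) = mex{1,1} = 0
G(17) = mex{0,0} = 1
G(18) = mex{1,1} = 0
G(19) = mex{0,0} = 1
G(20) = mex{1,1} = 0
G(21) = mex{0,0} = 1
G(22) = mex{1,1} = 0
G(23) = mex{0,0} = 1
G(24) = mex{1,1} = 0
G(25) = mex{0,0} = 1
G(26) = mex{1,1} = 0
Pile A: G(26) = 0.
Pile B: G(22) = 0.
Combined Grundy value = 0 ⊕ 0 = 0.
A winning move leaves total XOR = 0, i.e. changes one component's Grundy value g to g ⊕ X where X is the current total.
Pile A: target g' = 0⊕0 = 0, but every legal move changes the Grundy value (mex property), so 0 moves.
Pile B: target g' = 0⊕0 = 0, but every legal move changes the Grundy value (mex property), so 0 moves.

0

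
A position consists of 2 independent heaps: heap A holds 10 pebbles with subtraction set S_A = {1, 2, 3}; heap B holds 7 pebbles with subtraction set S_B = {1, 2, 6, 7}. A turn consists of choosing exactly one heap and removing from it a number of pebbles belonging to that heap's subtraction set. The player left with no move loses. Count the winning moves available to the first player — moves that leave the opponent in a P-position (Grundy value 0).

Heap A, S = {1, 2, 3}:
G(0) = 0
G(1) = mex{0} = 1
G(2) = mex{1,0} = 2
G(3) = mex{2,1,0} = 3
G(4) = mex{3,2,1} = 0
G(5) = mex{0,3,2} = 1
G(6) = mex{1,0,3} = 2
G(7) = mex{2,1,0} = 3
G(8) = mex{3,2,1} = 0
G(9) = mex{0,3,2} = 1
G(10) = mex{1,0,3} = 2
G_A(10) = 2.
Heap B, S = {1, 2, 6, 7}:
G(0) = 0
G(1) = mex{0} = 1
G(2) = mex{1,0} = 2
G(3) = mex{2,1} = 0
G(4) = mex{0,2} = 1
G(5) = mex{1,0} = 2
G(6) = mex{2,1,0} = 3
G(7) = mex{3,2,1,0} = 4
G_B(7) = 4.
Combined Grundy value = 2 ⊕ 4 = 6.
A winning move leaves total XOR = 0, i.e. changes one component's Grundy value g to g ⊕ X where X is the current total.
Heap A: need g' = 2⊕6 = 4. Options: 10−1→G=1, 10−2→G=0, 10−3→G=3. Hits: 0.
Heap B: need g' = 4⊕6 = 2. Options: 7−1→G=3, 7−2→G=2, 7−6→G=1, 7−7→G=0. Hits: 1.

1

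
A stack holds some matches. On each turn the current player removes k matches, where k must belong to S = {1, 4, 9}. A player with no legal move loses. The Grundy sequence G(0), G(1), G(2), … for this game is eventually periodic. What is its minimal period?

n :  0  1  2  3  4  5  6  7  8  9 10 11 12 13 14 15
G :  0  1  0  1  2  0  1  0  1  2  0  1  0  1  2  0
G(n+5) = G(n) holds for n = 0,…,8 (a full window of length max(S) = 9), so the sequence is purely periodic with period 5.

5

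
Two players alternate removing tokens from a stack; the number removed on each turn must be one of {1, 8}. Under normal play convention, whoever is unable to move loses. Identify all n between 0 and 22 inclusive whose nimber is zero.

0, 2, 4, 6, 9, 11, 13, 15, 18, 20, 22

G(0) = 0
G(1) = mex{0} = 1
G(2) = mex{1} = 0
G(3) = mex{0} = 1
G(4) = mex{1} = 0
G(5) = mex{0} = 1
G(6) = mex{1} = 0
G(7) = mex{0} = 1
G(8) = mex{1,0} = 2
G(9) = mex{2,1} = 0
G(10) = mex{0,0} = 1
G(11) = mex{1,1} = 0
G(12) = mex{0,0} = 1
G(13) = mex{1,1} = 0
G(14) = mex{0,0} = 1
G(15) = mex{1,1} = 0
G(16) = mex{0,2} = 1
G(17) = mex{1,0} = 2
G(18) = mex{2,1} = 0
G(19) = mex{0,0} = 1
G(20) = mex{1,1} = 0
G(21) = mex{0,0} = 1
G(22) = mex{1,1} = 0
P-positions are exactly the n with G(n) = 0.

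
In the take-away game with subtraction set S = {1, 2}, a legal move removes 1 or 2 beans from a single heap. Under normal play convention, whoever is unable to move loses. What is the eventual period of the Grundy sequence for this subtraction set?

n :  0  1  2  3  4  5  6  7  8  9 10 11 12 13 14
G :  0  1  2  0  1  2  0  1  2  0  1  2  0  1  2
G(n+3) = G(n) holds for n = 0,…,1 (a full window of length max(S) = 2), so the sequence is purely periodic with period 3.

3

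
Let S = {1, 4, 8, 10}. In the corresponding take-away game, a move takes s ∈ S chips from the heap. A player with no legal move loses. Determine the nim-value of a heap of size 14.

0

n :  0  1  2  3  4  5  6  7  8  9 10 11 12 13 14
G :  0  1  0  1  2  0  1  0  1  2  3  2  3  4  0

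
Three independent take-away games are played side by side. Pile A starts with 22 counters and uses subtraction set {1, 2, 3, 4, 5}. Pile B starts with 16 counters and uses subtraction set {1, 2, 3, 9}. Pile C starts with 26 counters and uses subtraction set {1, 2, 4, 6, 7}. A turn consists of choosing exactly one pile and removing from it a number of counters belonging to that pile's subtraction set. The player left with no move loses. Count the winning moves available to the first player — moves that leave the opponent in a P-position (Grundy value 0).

Pile A, S = {1, 2, 3, 4, 5}:
n :  0  1  2  3  4  5  6  7  8  9 10 11 12 13 14 15 16 17 18 19 20 21 22
G :  0  1  2  3  4  5  0  1  2  3  4  5  0  1  2  3  4  5  0  1  2  3  4
G_A(22) = 4.
Pile B, S = {1, 2, 3, 9}:
G(0) = 0
G(1) = mex{0} = 1
G(2) = mex{1,0} = 2
G(3) = mex{2,1,0} = 3
G(4) = mex{3,2,1} = 0
G(5) = mex{0,3,2} = 1
G(6) = mex{1,0,3} = 2
G(7) = mex{2,1,0} = 3
G(8) = mex{3,2,1} = 0
G(9) = mex{0,3,2,0} = 1
G(10) = mex{1,0,3,1} = 2
G(11) = mex{2,1,0,2} = 3
G(12) = mex{3,2,1,3} = 0
G(13) = mex{0,3,2,0} = 1
G(14) = mex{1,0,3,1} = 2
G(15) = mex{2,1,0,2} = 3
G(16) = mex{3,2,1,3} = 0
G_B(16) = 0.
Pile C, S = {1, 2, 4, 6, 7}:
G(0) = 0
G(1) = mex{0} = 1
G(2) = mex{1,0} = 2
G(3) = mex{2,1} = 0
G(4) = mex{0,2,0} = 1
G(5) = mex{1,0,1} = 2
G(6) = mex{2,1,2,0} = 3
G(7) = mex{3,2,0,1,0} = 4
G(8) = mex{4,3,1,2,1} = 0
G(9) = mex{0,4,2,0,2} = 1
G(10) = mex{1,0,3,1,0} = 2
G(11) = mex{2,1,4,2,1} = 0
G(12) = mex{0,2,0,3,2} = 1
G(13) = mex{1,0,1,4,3} = 2
G(14) = mex{2,1,2,0,4} = 3
G(15) = mex{3,2,0,1,0} = 4
G(16) = mex{4,3,1,2,1} = 0
G(17) = mex{0,4,2,0,2} = 1
G(18) = mex{1,0,3,1,0} = 2
G(19) = mex{2,1,4,2,1} = 0
G(20) = mex{0,2,0,3,2} = 1
G(21) = mex{1,0,1,4,3} = 2
G(22) = mex{2,1,2,0,4} = 3
G(23) = mex{3,2,0,1,0} = 4
G(24) = mex{4,3,1,2,1} = 0
G(25) = mex{0,4,2,0,2} = 1
G(26) = mex{1,0,3,1,0} = 2
G_C(26) = 2.
Combined Grundy value = 4 ⊕ 0 ⊕ 2 = 6.
A winning move leaves total XOR = 0, i.e. changes one component's Grundy value g to g ⊕ X where X is the current total.
Pile A: need g' = 4⊕6 = 2. Options: 22−1→G=3, 22−2→G=2, 22−3→G=1, 22−4→G=0, 22−5→G=5. Hits: 1.
Pile B: need g' = 0⊕6 = 6. Options: 16−1→G=3, 16−2→G=2, 16−3→G=1, 16−9→G=3. Hits: 0.
Pile C: need g' = 2⊕6 = 4. Options: 26−1→G=1, 26−2→G=0, 26−4→G=3, 26−6→G=1, 26−7→G=0. Hits: 0.

1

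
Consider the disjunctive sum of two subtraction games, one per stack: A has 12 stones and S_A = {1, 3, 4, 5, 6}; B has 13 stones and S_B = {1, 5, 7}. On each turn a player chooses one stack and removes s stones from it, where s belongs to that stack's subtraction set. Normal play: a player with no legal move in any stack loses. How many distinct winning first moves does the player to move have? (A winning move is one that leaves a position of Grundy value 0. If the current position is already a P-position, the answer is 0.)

Stack A, S = {1, 3, 4, 5, 6}:
n :  0  1  2  3  4  5  6  7  8  9 10 11 12
G :  0  1  0  1  2  3  2  3  4  0  1  0  1
G_A(12) = 1.
Stack B, S = {1, 5, 7}:
n :  0  1  2  3  4  5  6  7  8  9 10 11 12 13
G :  0  1  0  1  0  1  0  1  0  1  0  1  0  1
G_B(13) = 1.
Combined Grundy value = 1 ⊕ 1 = 0.
A winning move leaves total XOR = 0, i.e. changes one component's Grundy value g to g ⊕ X where X is the current total.
Stack A: target g' = 1⊕0 = 1, but every legal move changes the Grundy value (mex property), so 0 moves.
Stack B: target g' = 1⊕0 = 1, but every legal move changes the Grundy value (mex property), so 0 moves.

0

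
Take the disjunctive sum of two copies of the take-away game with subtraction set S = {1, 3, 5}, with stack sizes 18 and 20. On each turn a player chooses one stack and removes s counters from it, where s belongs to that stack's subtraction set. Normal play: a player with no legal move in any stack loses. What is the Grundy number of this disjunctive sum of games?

0

All stacks use S = {1, 3, 5}:
G(0) = 0
G(1) = mex{0} = 1
G(2) = mex{1} = 0
G(3) = mex{0,0} = 1
G(4) = mex{1,1} = 0
G(5) = mex{0,0,0} = 1
G(6) = mex{1,1,1} = 0
G(7) = mex{0,0,0} = 1
G(8) = mex{1,1,1} = 0
G(9) = mex{0,0,0} = 1
G(10) = mex{1,1,1} = 0
G(11) = mex{0,0,0} = 1
G(12) = mex{1,1,1} = 0
G(13) = mex{0,0,0} = 1
G(14) = mex{1,1,1} = 0
G(15) = mex{0,0,0} = 1
G(16) = mex{1,1,1} = 0
G(17) = mex{0,0,0} = 1
G(18) = mex{1,1,1} = 0
G(19) = mex{0,0,0} = 1
G(20) = mex{1,1,1} = 0
Stack A: G(18) = 0.
Stack B: G(20) = 0.
Combined Grundy value = 0 ⊕ 0 = 0.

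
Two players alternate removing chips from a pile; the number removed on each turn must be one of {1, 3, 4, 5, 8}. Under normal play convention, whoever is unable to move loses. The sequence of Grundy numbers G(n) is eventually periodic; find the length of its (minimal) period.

9

G(0) = 0
G(1) = mex{0} = 1
G(2) = mex{1} = 0
G(3) = mex{0,0} = 1
G(4) = mex{1,1,0} = 2
G(5) = mex{2,0,1,0} = 3
G(6) = mex{3,1,0,1} = 2
G(7) = mex{2,2,1,0} = 3
G(8) = mex{3,3,2,1,0} = 4
G(9) = mex{4,2,3,2,1} = 0
G(10) = mex{0,3,2,3,0} = 1
G(11) = mex{1,4,3,2,1} = 0
G(12) = mex{0,0,4,3,2} = 1
G(13) = mex{1,1,0,4,3} = 2
G(14) = mex{2,0,1,0,2} = 3
G(15) = mex{3,1,0,1,3} = 2
G(16) = mex{2,2,1,0,4} = 3
G(17) = mex{3,3,2,1,0} = 4
G(18) = mex{4,2,3,2,1} = 0
G(19) = mex{0,3,2,3,0} = 1
G(n+9) = G(n) holds for n = 0,…,7 (a full window of length max(S) = 8), so the sequence is purely periodic with period 9.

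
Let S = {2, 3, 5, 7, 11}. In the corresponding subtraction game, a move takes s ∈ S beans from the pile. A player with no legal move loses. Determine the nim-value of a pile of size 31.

2

n :  0  1  2  3  4  5  6  7  8  9 10 11 12 13 14 15 16 17 18 19 20 21 22 23 24 25 26 27 28 29 30 31
G :  0  0  1  1  2  2  3  3  4  0  0  1  1  2  2  3  3  4  0  0  1  1  2  2  3  3  4  0  0  1  1  2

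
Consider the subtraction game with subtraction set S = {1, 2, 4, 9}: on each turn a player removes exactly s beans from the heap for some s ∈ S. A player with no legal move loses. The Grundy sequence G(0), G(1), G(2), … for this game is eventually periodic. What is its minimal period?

11

G(0) = 0
G(1) = mex{0} = 1
G(2) = mex{1,0} = 2
G(3) = mex{2,1} = 0
G(4) = mex{0,2,0} = 1
G(5) = mex{1,0,1} = 2
G(6) = mex{2,1,2} = 0
G(7) = mex{0,2,0} = 1
G(8) = mex{1,0,1} = 2
G(9) = mex{2,1,2,0} = 3
G(10) = mex{3,2,0,1} = 4
G(11) = mex{4,3,1,2} = 0
G(12) = mex{0,4,2,0} = 1
G(13) = mex{1,0,3,1} = 2
G(14) = mex{2,1,4,2} = 0
G(15) = mex{0,2,0,0} = 1
G(16) = mex{1,0,1,1} = 2
G(17) = mex{2,1,2,2} = 0
G(18) = mex{0,2,0,3} = 1
G(19) = mex{1,0,1,4} = 2
G(20) = mex{2,1,2,0} = 3
G(21) = mex{3,2,0,1} = 4
G(22) = mex{4,3,1,2} = 0
G(23) = mex{0,4,2,0} = 1
G(n+11) = G(n) holds for n = 0,…,8 (a full window of length max(S) = 9), so the sequence is purely periodic with period 11.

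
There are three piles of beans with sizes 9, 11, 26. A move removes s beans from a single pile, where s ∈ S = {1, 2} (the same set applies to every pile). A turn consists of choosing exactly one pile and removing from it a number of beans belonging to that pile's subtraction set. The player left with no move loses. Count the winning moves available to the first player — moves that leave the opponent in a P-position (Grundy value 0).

All piles use S = {1, 2}:
n :  0  1  2  3  4  5  6  7  8  9 10 11 12 13 14 15 16 17 18 19 20 21 22 23 24 25 26
G :  0  1  2  0  1  2  0  1  2  0  1  2  0  1  2  0  1  2  0  1  2  0  1  2  0  1  2
Pile A: G(9) = 0.
Pile B: G(11) = 2.
Pile C: G(26) = 2.
Combined Grundy value = 0 ⊕ 2 ⊕ 2 = 0.
A winning move leaves total XOR = 0, i.e. changes one component's Grundy value g to g ⊕ X where X is the current total.
Pile A: target g' = 0⊕0 = 0, but every legal move changes the Grundy value (mex property), so 0 moves.
Pile B: target g' = 2⊕0 = 2, but every legal move changes the Grundy value (mex property), so 0 moves.
Pile C: target g' = 2⊕0 = 2, but every legal move changes the Grundy value (mex property), so 0 moves.

0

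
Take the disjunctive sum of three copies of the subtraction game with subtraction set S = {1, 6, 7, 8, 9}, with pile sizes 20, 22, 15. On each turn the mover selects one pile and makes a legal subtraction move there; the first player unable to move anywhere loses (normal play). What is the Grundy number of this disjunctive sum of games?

1

All piles use S = {1, 6, 7, 8, 9}:
n :  0  1  2  3  4  5  6  7  8  9 10 11 12 13 14 15 16 17 18 19 20 21 22
G :  0  1  0  1  0  1  2  3  2  3  2  3  4  5  0  1  0  1  0  1  2  3  2
Pile A: G(20) = 2.
Pile B: G(22) = 2.
Pile C: G(15) = 1.
Combined Grundy value = 2 ⊕ 2 ⊕ 1 = 1.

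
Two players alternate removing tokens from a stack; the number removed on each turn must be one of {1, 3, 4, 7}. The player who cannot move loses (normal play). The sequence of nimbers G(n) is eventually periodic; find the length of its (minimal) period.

G(0) = 0
G(1) = mex{0} = 1
G(2) = mex{1} = 0
G(3) = mex{0,0} = 1
G(4) = mex{1,1,0} = 2
G(5) = mex{2,0,1} = 3
G(6) = mex{3,1,0} = 2
G(7) = mex{2,2,1,0} = 3
G(8) = mex{3,3,2,1} = 0
G(9) = mex{0,2,3,0} = 1
G(10) = mex{1,3,2,1} = 0
G(11) = mex{0,0,3,2} = 1
G(12) = mex{1,1,0,3} = 2
G(13) = mex{2,0,1,2} = 3
G(14) = mex{3,1,0,3} = 2
G(15) = mex{2,2,1,0} = 3
G(16) = mex{3,3,2,1} = 0
G(17) = mex{0,2,3,0} = 1
G(n+8) = G(n) holds for n = 0,…,6 (a full window of length max(S) = 7), so the sequence is purely periodic with period 8.

8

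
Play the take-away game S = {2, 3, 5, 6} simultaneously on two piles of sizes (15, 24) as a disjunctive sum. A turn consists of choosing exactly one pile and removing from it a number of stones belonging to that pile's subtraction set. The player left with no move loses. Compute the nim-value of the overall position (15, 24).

3

All piles use S = {2, 3, 5, 6}:
G(0) = 0
G(1) = mex{} = 0
G(2) = mex{0} = 1
G(3) = mex{0,0} = 1
G(4) = mex{1,0} = 2
G(5) = mex{1,1,0} = 2
G(6) = mex{2,1,0,0} = 3
G(7) = mex{2,2,1,0} = 3
G(8) = mex{3,2,1,1} = 0
G(9) = mex{3,3,2,1} = 0
G(10) = mex{0,3,2,2} = 1
G(11) = mex{0,0,3,2} = 1
G(12) = mex{1,0,3,3} = 2
G(13) = mex{1,1,0,3} = 2
G(14) = mex{2,1,0,0} = 3
G(15) = mex{2,2,1,0} = 3
G(16) = mex{3,2,1,1} = 0
G(17) = mex{3,3,2,1} = 0
G(18) = mex{0,3,2,2} = 1
G(19) = mex{0,0,3,2} = 1
G(20) = mex{1,0,3,3} = 2
G(21) = mex{1,1,0,3} = 2
G(22) = mex{2,1,0,0} = 3
G(23) = mex{2,2,1,0} = 3
G(24) = mex{3,2,1,1} = 0
Pile A: G(15) = 3.
Pile B: G(24) = 0.
Combined Grundy value = 3 ⊕ 0 = 3.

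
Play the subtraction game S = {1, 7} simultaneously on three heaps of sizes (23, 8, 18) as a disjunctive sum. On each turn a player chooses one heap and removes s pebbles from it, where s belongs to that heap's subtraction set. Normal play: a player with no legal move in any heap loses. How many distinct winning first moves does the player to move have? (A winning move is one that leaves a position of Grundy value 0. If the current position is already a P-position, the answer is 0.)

All heaps use S = {1, 7}:
n :  0  1  2  3  4  5  6  7  8  9 10 11 12 13 14 15 16 17 18 19 20 21 22 23
G :  0  1  0  1  0  1  0  1  0  1  0  1  0  1  0  1  0  1  0  1  0  1  0  1
Heap A: G(23) = 1.
Heap B: G(8) = 0.
Heap C: G(18) = 0.
Combined Grundy value = 1 ⊕ 0 ⊕ 0 = 1.
A winning move leaves total XOR = 0, i.e. changes one component's Grundy value g to g ⊕ X where X is the current total.
Heap A: need g' = 1⊕1 = 0. Options: 23−1→G=0, 23−7→G=0. Hits: 2.
Heap B: need g' = 0⊕1 = 1. Options: 8−1→G=1, 8−7→G=1. Hits: 2.
Heap C: need g' = 0⊕1 = 1. Options: 18−1→G=1, 18−7→G=1. Hits: 2.

6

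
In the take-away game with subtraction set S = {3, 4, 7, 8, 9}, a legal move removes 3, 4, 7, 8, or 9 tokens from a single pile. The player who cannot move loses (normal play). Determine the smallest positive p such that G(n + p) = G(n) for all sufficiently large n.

G(0) = 0
G(1) = mex{} = 0
G(2) = mex{} = 0
G(3) = mex{0} = 1
G(4) = mex{0,0} = 1
G(5) = mex{0,0} = 1
G(6) = mex{1,0} = 2
G(7) = mex{1,1,0} = 2
G(8) = mex{1,1,0,0} = 2
G(9) = mex{2,1,0,0,0} = 3
G(10) = mex{2,2,1,0,0} = 3
G(11) = mex{2,2,1,1,0} = 3
G(12) = mex{3,2,1,1,1} = 0
G(13) = mex{3,3,2,1,1} = 0
G(14) = mex{3,3,2,2,1} = 0
G(15) = mex{0,3,2,2,2} = 1
G(16) = mex{0,0,3,2,2} = 1
G(17) = mex{0,0,3,3,2} = 1
G(18) = mex{1,0,3,3,3} = 2
G(19) = mex{1,1,0,3,3} = 2
G(20) = mex{1,1,0,0,3} = 2
G(21) = mex{2,1,0,0,0} = 3
G(22) = mex{2,2,1,0,0} = 3
G(23) = mex{2,2,1,1,0} = 3
G(24) = mex{3,2,1,1,1} = 0
G(25) = mex{3,3,2,1,1} = 0
G(n+12) = G(n) holds for n = 0,…,8 (a full window of length max(S) = 9), so the sequence is purely periodic with period 12.

12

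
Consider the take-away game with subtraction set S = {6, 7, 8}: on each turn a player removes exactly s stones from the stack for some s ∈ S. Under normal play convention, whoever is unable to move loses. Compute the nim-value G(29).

0

G(0) = 0
G(1) = mex{} = 0
G(2) = mex{} = 0
G(3) = mex{} = 0
G(4) = mex{} = 0
G(5) = mex{} = 0
G(6) = mex{0} = 1
G(7) = mex{0,0} = 1
G(8) = mex{0,0,0} = 1
G(9) = mex{0,0,0} = 1
G(10) = mex{0,0,0} = 1
G(11) = mex{0,0,0} = 1
G(12) = mex{1,0,0} = 2
G(13) = mex{1,1,0} = 2
G(14) = mex{1,1,1} = 0
G(15) = mex{1,1,1} = 0
G(16) = mex{1,1,1} = 0
G(17) = mex{1,1,1} = 0
G(18) = mex{2,1,1} = 0
G(19) = mex{2,2,1} = 0
G(20) = mex{0,2,2} = 1
G(21) = mex{0,0,2} = 1
G(22) = mex{0,0,0} = 1
G(23) = mex{0,0,0} = 1
G(24) = mex{0,0,0} = 1
G(25) = mex{0,0,0} = 1
G(26) = mex{1,0,0} = 2
G(27) = mex{1,1,0} = 2
G(28) = mex{1,1,1} = 0
G(29) = mex{1,1,1} = 0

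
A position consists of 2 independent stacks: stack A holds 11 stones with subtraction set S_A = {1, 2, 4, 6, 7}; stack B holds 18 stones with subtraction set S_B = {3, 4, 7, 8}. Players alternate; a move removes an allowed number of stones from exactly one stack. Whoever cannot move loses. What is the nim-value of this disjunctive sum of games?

2

Stack A, S = {1, 2, 4, 6, 7}:
G(0) = 0
G(1) = mex{0} = 1
G(2) = mex{1,0} = 2
G(3) = mex{2,1} = 0
G(4) = mex{0,2,0} = 1
G(5) = mex{1,0,1} = 2
G(6) = mex{2,1,2,0} = 3
G(7) = mex{3,2,0,1,0} = 4
G(8) = mex{4,3,1,2,1} = 0
G(9) = mex{0,4,2,0,2} = 1
G(10) = mex{1,0,3,1,0} = 2
G(11) = mex{2,1,4,2,1} = 0
G_A(11) = 0.
Stack B, S = {3, 4, 7, 8}:
G(0) = 0
G(1) = mex{} = 0
G(2) = mex{} = 0
G(3) = mex{0} = 1
G(4) = mex{0,0} = 1
G(5) = mex{0,0} = 1
G(6) = mex{1,0} = 2
G(7) = mex{1,1,0} = 2
G(8) = mex{1,1,0,0} = 2
G(9) = mex{2,1,0,0} = 3
G(10) = mex{2,2,1,0} = 3
G(11) = mex{2,2,1,1} = 0
G(12) = mex{3,2,1,1} = 0
G(13) = mex{3,3,2,1} = 0
G(14) = mex{0,3,2,2} = 1
G(15) = mex{0,0,2,2} = 1
G(16) = mex{0,0,3,2} = 1
G(17) = mex{1,0,3,3} = 2
G(18) = mex{1,1,0,3} = 2
G_B(18) = 2.
Combined Grundy value = 0 ⊕ 2 = 2.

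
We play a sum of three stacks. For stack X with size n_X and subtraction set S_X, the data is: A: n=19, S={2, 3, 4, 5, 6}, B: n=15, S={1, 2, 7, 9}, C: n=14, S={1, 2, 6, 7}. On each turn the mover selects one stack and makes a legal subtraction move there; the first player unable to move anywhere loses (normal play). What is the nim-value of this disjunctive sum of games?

Stack A, S = {2, 3, 4, 5, 6}:
G(0) = 0
G(1) = mex{} = 0
G(2) = mex{0} = 1
G(3) = mex{0,0} = 1
G(4) = mex{1,0,0} = 2
G(5) = mex{1,1,0,0} = 2
G(6) = mex{2,1,1,0,0} = 3
G(7) = mex{2,2,1,1,0} = 3
G(8) = mex{3,2,2,1,1} = 0
G(9) = mex{3,3,2,2,1} = 0
G(10) = mex{0,3,3,2,2} = 1
G(11) = mex{0,0,3,3,2} = 1
G(12) = mex{1,0,0,3,3} = 2
G(13) = mex{1,1,0,0,3} = 2
G(14) = mex{2,1,1,0,0} = 3
G(15) = mex{2,2,1,1,0} = 3
G(16) = mex{3,2,2,1,1} = 0
G(17) = mex{3,3,2,2,1} = 0
G(18) = mex{0,3,3,2,2} = 1
G(19) = mex{0,0,3,3,2} = 1
G_A(19) = 1.
Stack B, S = {1, 2, 7, 9}:
G(0) = 0
G(1) = mex{0} = 1
G(2) = mex{1,0} = 2
G(3) = mex{2,1} = 0
G(4) = mex{0,2} = 1
G(5) = mex{1,0} = 2
G(6) = mex{2,1} = 0
G(7) = mex{0,2,0} = 1
G(8) = mex{1,0,1} = 2
G(9) = mex{2,1,2,0} = 3
G(10) = mex{3,2,0,1} = 4
G(11) = mex{4,3,1,2} = 0
G(12) = mex{0,4,2,0} = 1
G(13) = mex{1,0,0,1} = 2
G(14) = mex{2,1,1,2} = 0
G(15) = mex{0,2,2,0} = 1
G_B(15) = 1.
Stack C, S = {1, 2, 6, 7}:
G(0) = 0
G(1) = mex{0} = 1
G(2) = mex{1,0} = 2
G(3) = mex{2,1} = 0
G(4) = mex{0,2} = 1
G(5) = mex{1,0} = 2
G(6) = mex{2,1,0} = 3
G(7) = mex{3,2,1,0} = 4
G(8) = mex{4,3,2,1} = 0
G(9) = mex{0,4,0,2} = 1
G(10) = mex{1,0,1,0} = 2
G(11) = mex{2,1,2,1} = 0
G(12) = mex{0,2,3,2} = 1
G(13) = mex{1,0,4,3} = 2
G(14) = mex{2,1,0,4} = 3
G_C(14) = 3.
Combined Grundy value = 1 ⊕ 1 ⊕ 3 = 3.

3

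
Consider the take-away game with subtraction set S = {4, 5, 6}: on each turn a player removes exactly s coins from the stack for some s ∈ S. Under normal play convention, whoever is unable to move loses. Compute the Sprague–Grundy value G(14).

1

n :  0  1  2  3  4  5  6  7  8  9 10 11 12 13 14
G :  0  0  0  0  1  1  1  1  2  2  0  0  0  0  1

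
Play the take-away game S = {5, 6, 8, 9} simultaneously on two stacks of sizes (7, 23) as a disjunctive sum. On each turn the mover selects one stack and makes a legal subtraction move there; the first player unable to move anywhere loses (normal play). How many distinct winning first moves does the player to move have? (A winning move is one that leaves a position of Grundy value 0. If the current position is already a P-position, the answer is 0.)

All stacks use S = {5, 6, 8, 9}:
G(0) = 0
G(1) = mex{} = 0
G(2) = mex{} = 0
G(3) = mex{} = 0
G(4) = mex{} = 0
G(5) = mex{0} = 1
G(6) = mex{0,0} = 1
G(7) = mex{0,0} = 1
G(8) = mex{0,0,0} = 1
G(9) = mex{0,0,0,0} = 1
G(10) = mex{1,0,0,0} = 2
G(11) = mex{1,1,0,0} = 2
G(12) = mex{1,1,0,0} = 2
G(13) = mex{1,1,1,0} = 2
G(14) = mex{1,1,1,1} = 0
G(15) = mex{2,1,1,1} = 0
G(16) = mex{2,2,1,1} = 0
G(17) = mex{2,2,1,1} = 0
G(18) = mex{2,2,2,1} = 0
G(19) = mex{0,2,2,2} = 1
G(20) = mex{0,0,2,2} = 1
G(21) = mex{0,0,2,2} = 1
G(22) = mex{0,0,0,2} = 1
G(23) = mex{0,0,0,0} = 1
Stack A: G(7) = 1.
Stack B: G(23) = 1.
Combined Grundy value = 1 ⊕ 1 = 0.
A winning move leaves total XOR = 0, i.e. changes one component's Grundy value g to g ⊕ X where X is the current total.
Stack A: target g' = 1⊕0 = 1, but every legal move changes the Grundy value (mex property), so 0 moves.
Stack B: target g' = 1⊕0 = 1, but every legal move changes the Grundy value (mex property), so 0 moves.

0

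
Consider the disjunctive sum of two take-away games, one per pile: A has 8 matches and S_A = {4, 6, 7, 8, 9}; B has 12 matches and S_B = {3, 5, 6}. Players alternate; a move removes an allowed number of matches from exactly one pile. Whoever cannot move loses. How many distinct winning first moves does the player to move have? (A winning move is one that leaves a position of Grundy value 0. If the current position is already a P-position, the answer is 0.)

Pile A, S = {4, 6, 7, 8, 9}:
G(0) = 0
G(1) = mex{} = 0
G(2) = mex{} = 0
G(3) = mex{} = 0
G(4) = mex{0} = 1
G(5) = mex{0} = 1
G(6) = mex{0,0} = 1
G(7) = mex{0,0,0} = 1
G(8) = mex{1,0,0,0} = 2
G_A(8) = 2.
Pile B, S = {3, 5, 6}:
n :  0  1  2  3  4  5  6  7  8  9 10 11 12
G :  0  0  0  1  1  1  2  2  2  0  0  0  1
G_B(12) = 1.
Combined Grundy value = 2 ⊕ 1 = 3.
A winning move leaves total XOR = 0, i.e. changes one component's Grundy value g to g ⊕ X where X is the current total.
Pile A: need g' = 2⊕3 = 1. Options: 8−4→G=1, 8−6→G=0, 8−7→G=0, 8−8→G=0. Hits: 1.
Pile B: need g' = 1⊕3 = 2. Options: 12−3→G=0, 12−5→G=2, 12−6→G=2. Hits: 2.

3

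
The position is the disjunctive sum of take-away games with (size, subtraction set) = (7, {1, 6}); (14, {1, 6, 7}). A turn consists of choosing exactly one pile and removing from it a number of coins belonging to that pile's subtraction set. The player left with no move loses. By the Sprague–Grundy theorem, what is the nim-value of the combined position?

0

Pile A, S = {1, 6}:
G(0) = 0
G(1) = mex{0} = 1
G(2) = mex{1} = 0
G(3) = mex{0} = 1
G(4) = mex{1} = 0
G(5) = mex{0} = 1
G(6) = mex{1,0} = 2
G(7) = mex{2,1} = 0
G_A(7) = 0.
Pile B, S = {1, 6, 7}:
G(0) = 0
G(1) = mex{0} = 1
G(2) = mex{1} = 0
G(3) = mex{0} = 1
G(4) = mex{1} = 0
G(5) = mex{0} = 1
G(6) = mex{1,0} = 2
G(7) = mex{2,1,0} = 3
G(8) = mex{3,0,1} = 2
G(9) = mex{2,1,0} = 3
G(10) = mex{3,0,1} = 2
G(11) = mex{2,1,0} = 3
G(12) = mex{3,2,1} = 0
G(13) = mex{0,3,2} = 1
G(14) = mex{1,2,3} = 0
G_B(14) = 0.
Combined Grundy value = 0 ⊕ 0 = 0.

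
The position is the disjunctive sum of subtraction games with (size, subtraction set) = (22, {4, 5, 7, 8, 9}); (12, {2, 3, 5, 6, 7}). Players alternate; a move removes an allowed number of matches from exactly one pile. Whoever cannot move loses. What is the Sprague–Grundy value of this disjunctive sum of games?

Pile A, S = {4, 5, 7, 8, 9}:
G(0) = 0
G(1) = mex{} = 0
G(2) = mex{} = 0
G(3) = mex{} = 0
G(4) = mex{0} = 1
G(5) = mex{0,0} = 1
G(6) = mex{0,0} = 1
G(7) = mex{0,0,0} = 1
G(8) = mex{1,0,0,0} = 2
G(9) = mex{1,1,0,0,0} = 2
G(10) = mex{1,1,0,0,0} = 2
G(11) = mex{1,1,1,0,0} = 2
G(12) = mex{2,1,1,1,0} = 3
G(13) = mex{2,2,1,1,1} = 0
G(14) = mex{2,2,1,1,1} = 0
G(15) = mex{2,2,2,1,1} = 0
G(16) = mex{3,2,2,2,1} = 0
G(17) = mex{0,3,2,2,2} = 1
G(18) = mex{0,0,2,2,2} = 1
G(19) = mex{0,0,3,2,2} = 1
G(20) = mex{0,0,0,3,2} = 1
G(21) = mex{1,0,0,0,3} = 2
G(22) = mex{1,1,0,0,0} = 2
G_A(22) = 2.
Pile B, S = {2, 3, 5, 6, 7}:
G(0) = 0
G(1) = mex{} = 0
G(2) = mex{0} = 1
G(3) = mex{0,0} = 1
G(4) = mex{1,0} = 2
G(5) = mex{1,1,0} = 2
G(6) = mex{2,1,0,0} = 3
G(7) = mex{2,2,1,0,0} = 3
G(8) = mex{3,2,1,1,0} = 4
G(9) = mex{3,3,2,1,1} = 0
G(10) = mex{4,3,2,2,1} = 0
G(11) = mex{0,4,3,2,2} = 1
G(12) = mex{0,0,3,3,2} = 1
G_B(12) = 1.
Combined Grundy value = 2 ⊕ 1 = 3.

3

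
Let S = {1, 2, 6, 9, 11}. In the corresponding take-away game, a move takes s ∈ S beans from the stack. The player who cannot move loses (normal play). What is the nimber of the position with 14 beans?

n :  0  1  2  3  4  5  6  7  8  9 10 11 12 13 14
G :  0  1  2  0  1  2  3  0  1  2  0  1  2  3  4

4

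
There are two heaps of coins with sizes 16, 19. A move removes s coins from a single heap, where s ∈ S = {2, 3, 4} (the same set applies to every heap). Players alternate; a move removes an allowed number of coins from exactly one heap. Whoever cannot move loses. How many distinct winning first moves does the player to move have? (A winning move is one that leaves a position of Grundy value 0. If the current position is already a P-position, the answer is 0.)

4

All heaps use S = {2, 3, 4}:
G(0) = 0
G(1) = mex{} = 0
G(2) = mex{0} = 1
G(3) = mex{0,0} = 1
G(4) = mex{1,0,0} = 2
G(5) = mex{1,1,0} = 2
G(6) = mex{2,1,1} = 0
G(7) = mex{2,2,1} = 0
G(8) = mex{0,2,2} = 1
G(9) = mex{0,0,2} = 1
G(10) = mex{1,0,0} = 2
G(11) = mex{1,1,0} = 2
G(12) = mex{2,1,1} = 0
G(13) = mex{2,2,1} = 0
G(14) = mex{0,2,2} = 1
G(15) = mex{0,0,2} = 1
G(16) = mex{1,0,0} = 2
G(17) = mex{1,1,0} = 2
G(18) = mex{2,1,1} = 0
G(19) = mex{2,2,1} = 0
Heap A: G(16) = 2.
Heap B: G(19) = 0.
Combined Grundy value = 2 ⊕ 0 = 2.
A winning move leaves total XOR = 0, i.e. changes one component's Grundy value g to g ⊕ X where X is the current total.
Heap A: need g' = 2⊕2 = 0. Options: 16−2→G=1, 16−3→G=0, 16−4→G=0. Hits: 2.
Heap B: need g' = 0⊕2 = 2. Options: 19−2→G=2, 19−3→G=2, 19−4→G=1. Hits: 2.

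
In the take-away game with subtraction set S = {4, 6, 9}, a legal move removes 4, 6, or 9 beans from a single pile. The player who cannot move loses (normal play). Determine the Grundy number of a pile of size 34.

2

G(0) = 0
G(1) = mex{} = 0
G(2) = mex{} = 0
G(3) = mex{} = 0
G(4) = mex{0} = 1
G(5) = mex{0} = 1
G(6) = mex{0,0} = 1
G(7) = mex{0,0} = 1
G(8) = mex{1,0} = 2
G(9) = mex{1,0,0} = 2
G(10) = mex{1,1,0} = 2
G(11) = mex{1,1,0} = 2
G(12) = mex{2,1,0} = 3
G(13) = mex{2,1,1} = 0
G(14) = mex{2,2,1} = 0
G(15) = mex{2,2,1} = 0
G(16) = mex{3,2,1} = 0
G(17) = mex{0,2,2} = 1
G(18) = mex{0,3,2} = 1
G(19) = mex{0,0,2} = 1
G(20) = mex{0,0,2} = 1
G(21) = mex{1,0,3} = 2
G(22) = mex{1,0,0} = 2
G(23) = mex{1,1,0} = 2
G(24) = mex{1,1,0} = 2
G(25) = mex{2,1,0} = 3
G(26) = mex{2,1,1} = 0
G(27) = mex{2,2,1} = 0
G(28) = mex{2,2,1} = 0
G(29) = mex{3,2,1} = 0
G(30) = mex{0,2,2} = 1
G(31) = mex{0,3,2} = 1
G(32) = mex{0,0,2} = 1
G(33) = mex{0,0,2} = 1
G(34) = mex{1,0,3} = 2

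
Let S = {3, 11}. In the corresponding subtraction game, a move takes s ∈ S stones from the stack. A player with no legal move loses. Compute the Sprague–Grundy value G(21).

G(0) = 0
G(1) = mex{} = 0
G(2) = mex{} = 0
G(3) = mex{0} = 1
G(4) = mex{0} = 1
G(5) = mex{0} = 1
G(6) = mex{1} = 0
G(7) = mex{1} = 0
G(8) = mex{1} = 0
G(9) = mex{0} = 1
G(10) = mex{0} = 1
G(11) = mex{0,0} = 1
G(12) = mex{1,0} = 2
G(13) = mex{1,0} = 2
G(14) = mex{1,1} = 0
G(15) = mex{2,1} = 0
G(16) = mex{2,1} = 0
G(17) = mex{0,0} = 1
G(18) = mex{0,0} = 1
G(19) = mex{0,0} = 1
G(20) = mex{1,1} = 0
G(21) = mex{1,1} = 0

0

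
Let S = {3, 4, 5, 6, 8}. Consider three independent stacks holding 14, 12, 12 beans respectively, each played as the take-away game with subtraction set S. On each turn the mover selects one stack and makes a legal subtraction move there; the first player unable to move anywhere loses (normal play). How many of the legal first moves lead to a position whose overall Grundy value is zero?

3

All stacks use S = {3, 4, 5, 6, 8}:
n :  0  1  2  3  4  5  6  7  8  9 10 11 12 13 14
G :  0  0  0  1  1  1  2  2  2  3  3  0  0  0  1
Stack A: G(14) = 1.
Stack B: G(12) = 0.
Stack C: G(12) = 0.
Combined Grundy value = 1 ⊕ 0 ⊕ 0 = 1.
A winning move leaves total XOR = 0, i.e. changes one component's Grundy value g to g ⊕ X where X is the current total.
Stack A: need g' = 1⊕1 = 0. Options: 14−3→G=0, 14−4→G=3, 14−5→G=3, 14−6→G=2, 14−8→G=2. Hits: 1.
Stack B: need g' = 0⊕1 = 1. Options: 12−3→G=3, 12−4→G=2, 12−5→G=2, 12−6→G=2, 12−8→G=1. Hits: 1.
Stack C: need g' = 0⊕1 = 1. Options: 12−3→G=3, 12−4→G=2, 12−5→G=2, 12−6→G=2, 12−8→G=1. Hits: 1.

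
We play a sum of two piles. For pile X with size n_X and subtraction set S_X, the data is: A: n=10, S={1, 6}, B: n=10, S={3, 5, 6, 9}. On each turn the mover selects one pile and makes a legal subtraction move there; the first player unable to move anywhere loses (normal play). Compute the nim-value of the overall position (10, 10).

2

Pile A, S = {1, 6}:
n :  0  1  2  3  4  5  6  7  8  9 10
G :  0  1  0  1  0  1  2  0  1  0  1
G_A(10) = 1.
Pile B, S = {3, 5, 6, 9}:
G(0) = 0
G(1) = mex{} = 0
G(2) = mex{} = 0
G(3) = mex{0} = 1
G(4) = mex{0} = 1
G(5) = mex{0,0} = 1
G(6) = mex{1,0,0} = 2
G(7) = mex{1,0,0} = 2
G(8) = mex{1,1,0} = 2
G(9) = mex{2,1,1,0} = 3
G(10) = mex{2,1,1,0} = 3
G_B(10) = 3.
Combined Grundy value = 1 ⊕ 3 = 2.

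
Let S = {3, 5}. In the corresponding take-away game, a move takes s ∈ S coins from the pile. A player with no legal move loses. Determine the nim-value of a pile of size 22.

G(0) = 0
G(1) = mex{} = 0
G(2) = mex{} = 0
G(3) = mex{0} = 1
G(4) = mex{0} = 1
G(5) = mex{0,0} = 1
G(6) = mex{1,0} = 2
G(7) = mex{1,0} = 2
G(8) = mex{1,1} = 0
G(9) = mex{2,1} = 0
G(10) = mex{2,1} = 0
G(11) = mex{0,2} = 1
G(12) = mex{0,2} = 1
G(13) = mex{0,0} = 1
G(14) = mex{1,0} = 2
G(15) = mex{1,0} = 2
G(16) = mex{1,1} = 0
G(17) = mex{2,1} = 0
G(18) = mex{2,1} = 0
G(19) = mex{0,2} = 1
G(20) = mex{0,2} = 1
G(21) = mex{0,0} = 1
G(22) = mex{1,0} = 2

2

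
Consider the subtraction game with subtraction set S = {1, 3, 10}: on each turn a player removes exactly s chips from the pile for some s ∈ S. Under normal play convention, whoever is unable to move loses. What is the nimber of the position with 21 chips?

n :  0  1  2  3  4  5  6  7  8  9 10 11 12 13 14 15 16 17 18 19 20 21
G :  0  1  0  1  0  1  0  1  0  1  2  3  2  0  1  0  1  0  1  0  1  0

0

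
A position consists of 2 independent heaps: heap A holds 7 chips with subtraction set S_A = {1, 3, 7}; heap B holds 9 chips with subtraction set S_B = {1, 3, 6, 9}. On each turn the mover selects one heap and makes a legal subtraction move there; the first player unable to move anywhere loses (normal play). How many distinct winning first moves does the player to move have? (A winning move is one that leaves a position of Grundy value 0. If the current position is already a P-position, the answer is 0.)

1

Heap A, S = {1, 3, 7}:
n : 0 1 2 3 4 5 6 7
G : 0 1 0 1 0 1 0 1
G_A(7) = 1.
Heap B, S = {1, 3, 6, 9}:
n : 0 1 2 3 4 5 6 7 8 9
G : 0 1 0 1 0 1 2 3 2 3
G_B(9) = 3.
Combined Grundy value = 1 ⊕ 3 = 2.
A winning move leaves total XOR = 0, i.e. changes one component's Grundy value g to g ⊕ X where X is the current total.
Heap A: need g' = 1⊕2 = 3. Options: 7−1→G=0, 7−3→G=0, 7−7→G=0. Hits: 0.
Heap B: need g' = 3⊕2 = 1. Options: 9−1→G=2, 9−3→G=2, 9−6→G=1, 9−9→G=0. Hits: 1.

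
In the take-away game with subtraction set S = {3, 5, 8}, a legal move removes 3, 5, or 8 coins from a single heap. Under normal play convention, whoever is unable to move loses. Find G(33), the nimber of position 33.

0

G(0) = 0
G(1) = mex{} = 0
G(2) = mex{} = 0
G(3) = mex{0} = 1
G(4) = mex{0} = 1
G(5) = mex{0,0} = 1
G(6) = mex{1,0} = 2
G(7) = mex{1,0} = 2
G(8) = mex{1,1,0} = 2
G(9) = mex{2,1,0} = 3
G(10) = mex{2,1,0} = 3
G(11) = mex{2,2,1} = 0
G(12) = mex{3,2,1} = 0
G(13) = mex{3,2,1} = 0
G(14) = mex{0,3,2} = 1
G(15) = mex{0,3,2} = 1
G(16) = mex{0,0,2} = 1
G(17) = mex{1,0,3} = 2
G(18) = mex{1,0,3} = 2
G(19) = mex{1,1,0} = 2
G(20) = mex{2,1,0} = 3
G(21) = mex{2,1,0} = 3
G(22) = mex{2,2,1} = 0
G(23) = mex{3,2,1} = 0
G(24) = mex{3,2,1} = 0
G(25) = mex{0,3,2} = 1
G(26) = mex{0,3,2} = 1
G(27) = mex{0,0,2} = 1
G(28) = mex{1,0,3} = 2
G(29) = mex{1,0,3} = 2
G(30) = mex{1,1,0} = 2
G(31) = mex{2,1,0} = 3
G(32) = mex{2,1,0} = 3
G(33) = mex{2,2,1} = 0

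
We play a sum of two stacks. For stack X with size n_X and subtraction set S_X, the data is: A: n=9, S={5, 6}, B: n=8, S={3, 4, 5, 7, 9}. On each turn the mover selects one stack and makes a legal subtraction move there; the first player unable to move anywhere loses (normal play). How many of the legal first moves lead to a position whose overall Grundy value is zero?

3

Stack A, S = {5, 6}:
n : 0 1 2 3 4 5 6 7 8 9
G : 0 0 0 0 0 1 1 1 1 1
G_A(9) = 1.
Stack B, S = {3, 4, 5, 7, 9}:
G(0) = 0
G(1) = mex{} = 0
G(2) = mex{} = 0
G(3) = mex{0} = 1
G(4) = mex{0,0} = 1
G(5) = mex{0,0,0} = 1
G(6) = mex{1,0,0} = 2
G(7) = mex{1,1,0,0} = 2
G(8) = mex{1,1,1,0} = 2
G_B(8) = 2.
Combined Grundy value = 1 ⊕ 2 = 3.
A winning move leaves total XOR = 0, i.e. changes one component's Grundy value g to g ⊕ X where X is the current total.
Stack A: need g' = 1⊕3 = 2. Options: 9−5→G=0, 9−6→G=0. Hits: 0.
Stack B: need g' = 2⊕3 = 1. Options: 8−3→G=1, 8−4→G=1, 8−5→G=1, 8−7→G=0. Hits: 3.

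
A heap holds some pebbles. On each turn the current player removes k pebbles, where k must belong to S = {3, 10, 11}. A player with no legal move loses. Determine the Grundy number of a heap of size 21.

n :  0  1  2  3  4  5  6  7  8  9 10 11 12 13 14 15 16 17 18 19 20 21
G :  0  0  0  1  1  1  0  0  0  1  1  1  2  2  0  0  3  1  1  2  0  0

0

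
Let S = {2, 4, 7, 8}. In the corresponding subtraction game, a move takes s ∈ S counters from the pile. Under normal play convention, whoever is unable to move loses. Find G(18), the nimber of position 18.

G(0) = 0
G(1) = mex{} = 0
G(2) = mex{0} = 1
G(3) = mex{0} = 1
G(4) = mex{1,0} = 2
G(5) = mex{1,0} = 2
G(6) = mex{2,1} = 0
G(7) = mex{2,1,0} = 3
G(8) = mex{0,2,0,0} = 1
G(9) = mex{3,2,1,0} = 4
G(10) = mex{1,0,1,1} = 2
G(11) = mex{4,3,2,1} = 0
G(12) = mex{2,1,2,2} = 0
G(13) = mex{0,4,0,2} = 1
G(14) = mex{0,2,3,0} = 1
G(15) = mex{1,0,1,3} = 2
G(16) = mex{1,0,4,1} = 2
G(17) = mex{2,1,2,4} = 0
G(18) = mex{2,1,0,2} = 3

3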